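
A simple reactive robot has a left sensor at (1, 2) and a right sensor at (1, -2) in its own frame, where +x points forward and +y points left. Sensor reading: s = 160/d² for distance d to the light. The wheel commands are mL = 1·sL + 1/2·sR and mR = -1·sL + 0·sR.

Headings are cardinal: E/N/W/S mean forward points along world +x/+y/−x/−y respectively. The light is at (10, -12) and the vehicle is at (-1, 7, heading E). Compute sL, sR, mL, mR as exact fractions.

160/541 160/389 105520/210449 -160/541

left sensor world pos  = (0, 9); dL² = 541
right sensor world pos = (0, 5); dR² = 389
sL = 160/541 = 160/541
sR = 160/389 = 160/389
mL = 1·sL + 1/2·sR = 105520/210449
mR = -1·sL + 0·sR = -160/541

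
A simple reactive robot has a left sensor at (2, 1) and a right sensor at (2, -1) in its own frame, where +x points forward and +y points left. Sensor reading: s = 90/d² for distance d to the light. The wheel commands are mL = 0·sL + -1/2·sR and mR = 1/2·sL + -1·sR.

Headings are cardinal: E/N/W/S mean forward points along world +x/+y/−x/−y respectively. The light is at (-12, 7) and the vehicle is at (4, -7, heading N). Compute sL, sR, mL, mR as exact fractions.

10/41 90/433 -45/433 -1525/17753

left sensor world pos  = (3, -5); dL² = 369
right sensor world pos = (5, -5); dR² = 433
sL = 90/369 = 10/41
sR = 90/433 = 90/433
mL = 0·sL + -1/2·sR = -45/433
mR = 1/2·sL + -1·sR = -1525/17753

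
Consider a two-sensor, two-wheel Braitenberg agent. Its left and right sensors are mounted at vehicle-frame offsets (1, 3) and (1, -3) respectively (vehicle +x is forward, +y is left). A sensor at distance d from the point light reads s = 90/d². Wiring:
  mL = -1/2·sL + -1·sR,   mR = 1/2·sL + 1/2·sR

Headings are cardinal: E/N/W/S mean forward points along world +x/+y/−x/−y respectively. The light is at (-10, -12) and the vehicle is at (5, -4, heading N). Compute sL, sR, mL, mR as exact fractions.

2/5 2/9 -19/45 14/45

left sensor world pos  = (2, -3); dL² = 225
right sensor world pos = (8, -3); dR² = 405
sL = 90/225 = 2/5
sR = 90/405 = 2/9
mL = -1/2·sL + -1·sR = -19/45
mR = 1/2·sL + 1/2·sR = 14/45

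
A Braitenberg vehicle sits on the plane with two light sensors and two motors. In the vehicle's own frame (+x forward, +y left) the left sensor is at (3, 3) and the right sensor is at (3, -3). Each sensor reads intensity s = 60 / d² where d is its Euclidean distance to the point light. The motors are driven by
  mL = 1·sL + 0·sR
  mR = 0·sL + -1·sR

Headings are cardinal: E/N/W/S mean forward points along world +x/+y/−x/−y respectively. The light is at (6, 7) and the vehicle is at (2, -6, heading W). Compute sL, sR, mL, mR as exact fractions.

12/61 60/149 12/61 -60/149

left sensor world pos  = (-1, -9); dL² = 305
right sensor world pos = (-1, -3); dR² = 149
sL = 60/305 = 12/61
sR = 60/149 = 60/149
mL = 1·sL + 0·sR = 12/61
mR = 0·sL + -1·sR = -60/149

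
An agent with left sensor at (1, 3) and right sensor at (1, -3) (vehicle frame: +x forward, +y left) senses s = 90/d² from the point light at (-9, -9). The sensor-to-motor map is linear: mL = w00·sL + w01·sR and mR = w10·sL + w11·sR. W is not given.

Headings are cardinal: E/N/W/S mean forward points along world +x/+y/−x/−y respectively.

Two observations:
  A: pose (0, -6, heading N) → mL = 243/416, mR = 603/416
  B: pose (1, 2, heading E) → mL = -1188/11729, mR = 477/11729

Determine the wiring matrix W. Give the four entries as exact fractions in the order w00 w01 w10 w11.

1/2 -1/2 1 -1/2

obs A: pose=(0,-6,N) → sL=45/26, sR=9/16, mL=243/416, mR=603/416
obs B: pose=(1,2,E) → sL=90/317, sR=18/37, mL=-1188/11729, mR=477/11729
sensor matrix S = [[45/26, 9/16], [90/317, 18/37]]; det S = 832275/1219816
solve [mL_A; mL_B] = S·[w00; w01] and [mR_A; mR_B] = S·[w10; w11]:
  w00 = 1/2, w01 = -1/2, w10 = 1, w11 = -1/2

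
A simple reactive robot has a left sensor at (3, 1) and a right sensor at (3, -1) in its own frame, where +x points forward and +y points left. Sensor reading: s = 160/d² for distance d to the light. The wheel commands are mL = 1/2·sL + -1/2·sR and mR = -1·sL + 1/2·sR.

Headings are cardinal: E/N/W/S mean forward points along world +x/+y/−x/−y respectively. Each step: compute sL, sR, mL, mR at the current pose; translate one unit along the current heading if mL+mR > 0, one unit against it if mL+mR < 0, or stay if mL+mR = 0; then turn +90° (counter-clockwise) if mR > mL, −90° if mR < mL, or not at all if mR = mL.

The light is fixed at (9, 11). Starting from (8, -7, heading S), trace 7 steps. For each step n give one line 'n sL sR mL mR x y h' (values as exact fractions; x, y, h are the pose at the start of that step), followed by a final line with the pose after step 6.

n=0: pose=(8,-7,S); sL=160/441, sR=32/89; mL=64/39249, mR=-7184/39249; mL+mR=-80/441 → advance -1; mR−mL=-2416/13083 → turn -1·90°
n=1: pose=(8,-6,W); sL=8/17, sR=10/17; mL=-1/17, mR=-3/17; mL+mR=-4/17 → advance -1; mR−mL=-2/17 → turn -1·90°
n=2: pose=(9,-6,N); sL=160/197, sR=160/197; mL=0, mR=-80/197; mL+mR=-80/197 → advance -1; mR−mL=-80/197 → turn -1·90°
n=3: pose=(9,-7,E); sL=80/149, sR=16/37; mL=288/5513, mR=-1768/5513; mL+mR=-40/149 → advance -1; mR−mL=-2056/5513 → turn -1·90°
n=4: pose=(8,-7,S); sL=160/441, sR=32/89; mL=64/39249, mR=-7184/39249; mL+mR=-80/441 → advance -1; mR−mL=-2416/13083 → turn -1·90°
n=5: pose=(8,-6,W); sL=8/17, sR=10/17; mL=-1/17, mR=-3/17; mL+mR=-4/17 → advance -1; mR−mL=-2/17 → turn -1·90°
n=6: pose=(9,-6,N); sL=160/197, sR=160/197; mL=0, mR=-80/197; mL+mR=-80/197 → advance -1; mR−mL=-80/197 → turn -1·90°

0 160/441 32/89 64/39249 -7184/39249 8 -7 S
1 8/17 10/17 -1/17 -3/17 8 -6 W
2 160/197 160/197 0 -80/197 9 -6 N
3 80/149 16/37 288/5513 -1768/5513 9 -7 E
4 160/441 32/89 64/39249 -7184/39249 8 -7 S
5 8/17 10/17 -1/17 -3/17 8 -6 W
6 160/197 160/197 0 -80/197 9 -6 N
final 9 -7 E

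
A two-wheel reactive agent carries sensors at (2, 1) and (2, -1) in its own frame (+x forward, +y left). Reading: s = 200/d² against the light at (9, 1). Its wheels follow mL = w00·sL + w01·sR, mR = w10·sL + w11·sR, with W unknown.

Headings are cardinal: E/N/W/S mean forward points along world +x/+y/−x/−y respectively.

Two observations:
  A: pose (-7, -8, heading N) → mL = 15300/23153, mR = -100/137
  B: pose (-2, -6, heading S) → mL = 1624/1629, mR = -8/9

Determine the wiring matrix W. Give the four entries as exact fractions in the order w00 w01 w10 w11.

1/2 1/2 0 -1

obs A: pose=(-7,-8,N) → sL=100/169, sR=100/137, mL=15300/23153, mR=-100/137
obs B: pose=(-2,-6,S) → sL=200/181, sR=8/9, mL=1624/1629, mR=-8/9
sensor matrix S = [[100/169, 100/137], [200/181, 8/9]]; det S = -10582400/37716237
solve [mL_A; mL_B] = S·[w00; w01] and [mR_A; mR_B] = S·[w10; w11]:
  w00 = 1/2, w01 = 1/2, w10 = 0, w11 = -1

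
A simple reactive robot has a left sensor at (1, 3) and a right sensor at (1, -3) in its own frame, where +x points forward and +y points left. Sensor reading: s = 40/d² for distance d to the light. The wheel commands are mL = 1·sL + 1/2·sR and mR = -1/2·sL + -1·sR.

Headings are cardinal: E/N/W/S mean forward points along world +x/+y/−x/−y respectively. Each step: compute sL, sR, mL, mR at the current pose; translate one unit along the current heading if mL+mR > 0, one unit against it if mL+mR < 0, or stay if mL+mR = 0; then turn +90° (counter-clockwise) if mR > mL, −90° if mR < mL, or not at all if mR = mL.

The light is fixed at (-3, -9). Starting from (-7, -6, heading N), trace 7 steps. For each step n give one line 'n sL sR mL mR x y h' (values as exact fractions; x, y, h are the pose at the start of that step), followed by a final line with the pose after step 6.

n=0: pose=(-7,-6,N); sL=8/13, sR=40/17; mL=396/221, mR=-588/221; mL+mR=-192/221 → advance -1; mR−mL=-984/221 → turn -1·90°
n=1: pose=(-7,-7,E); sL=20/17, sR=4; mL=54/17, mR=-78/17; mL+mR=-24/17 → advance -1; mR−mL=-132/17 → turn -1·90°
n=2: pose=(-8,-7,S); sL=8, sR=8/13; mL=108/13, mR=-60/13; mL+mR=48/13 → advance +1; mR−mL=-168/13 → turn -1·90°
n=3: pose=(-8,-8,W); sL=1, sR=10/13; mL=18/13, mR=-33/26; mL+mR=3/26 → advance +1; mR−mL=-69/26 → turn -1·90°
n=4: pose=(-9,-8,N); sL=8/17, sR=40/13; mL=444/221, mR=-732/221; mL+mR=-288/221 → advance -1; mR−mL=-1176/221 → turn -1·90°
n=5: pose=(-9,-9,E); sL=20/17, sR=20/17; mL=30/17, mR=-30/17; mL+mR=0 → advance +0; mR−mL=-60/17 → turn -1·90°
n=6: pose=(-9,-9,S); sL=4, sR=20/41; mL=174/41, mR=-102/41; mL+mR=72/41 → advance +1; mR−mL=-276/41 → turn -1·90°

0 8/13 40/17 396/221 -588/221 -7 -6 N
1 20/17 4 54/17 -78/17 -7 -7 E
2 8 8/13 108/13 -60/13 -8 -7 S
3 1 10/13 18/13 -33/26 -8 -8 W
4 8/17 40/13 444/221 -732/221 -9 -8 N
5 20/17 20/17 30/17 -30/17 -9 -9 E
6 4 20/41 174/41 -102/41 -9 -9 S
final -9 -10 W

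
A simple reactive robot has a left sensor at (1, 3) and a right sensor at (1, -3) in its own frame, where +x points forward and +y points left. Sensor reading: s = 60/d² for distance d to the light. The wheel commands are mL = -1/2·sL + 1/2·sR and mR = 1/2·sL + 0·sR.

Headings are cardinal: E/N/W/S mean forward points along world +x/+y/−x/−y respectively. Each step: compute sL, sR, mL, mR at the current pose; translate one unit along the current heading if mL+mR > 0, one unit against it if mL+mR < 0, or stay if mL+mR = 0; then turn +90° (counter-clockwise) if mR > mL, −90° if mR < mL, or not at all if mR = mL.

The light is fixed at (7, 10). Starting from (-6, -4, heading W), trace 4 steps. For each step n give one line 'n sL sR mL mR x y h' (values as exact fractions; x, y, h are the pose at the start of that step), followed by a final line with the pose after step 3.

0 12/97 60/317 1008/30749 6/97 -6 -4 W
1 30/173 30/257 -1260/44461 15/173 -7 -4 S
2 60/313 60/493 -5400/154309 30/313 -7 -5 E
3 15/113 15/74 585/16724 15/226 -6 -5 N
final -6 -4 W

n=0: pose=(-6,-4,W); sL=12/97, sR=60/317; mL=1008/30749, mR=6/97; mL+mR=30/317 → advance +1; mR−mL=894/30749 → turn +1·90°
n=1: pose=(-7,-4,S); sL=30/173, sR=30/257; mL=-1260/44461, mR=15/173; mL+mR=15/257 → advance +1; mR−mL=5115/44461 → turn +1·90°
n=2: pose=(-7,-5,E); sL=60/313, sR=60/493; mL=-5400/154309, mR=30/313; mL+mR=30/493 → advance +1; mR−mL=20190/154309 → turn +1·90°
n=3: pose=(-6,-5,N); sL=15/113, sR=15/74; mL=585/16724, mR=15/226; mL+mR=15/148 → advance +1; mR−mL=525/16724 → turn +1·90°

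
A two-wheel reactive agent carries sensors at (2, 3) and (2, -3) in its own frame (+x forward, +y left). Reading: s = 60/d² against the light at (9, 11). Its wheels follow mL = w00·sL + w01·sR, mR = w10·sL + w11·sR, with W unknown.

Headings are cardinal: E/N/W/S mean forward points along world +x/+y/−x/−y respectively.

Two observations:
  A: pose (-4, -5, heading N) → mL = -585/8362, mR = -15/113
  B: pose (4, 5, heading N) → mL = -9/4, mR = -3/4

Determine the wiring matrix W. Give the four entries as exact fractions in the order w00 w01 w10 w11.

obs A: pose=(-4,-5,N) → sL=15/113, sR=15/74, mL=-585/8362, mR=-15/113
obs B: pose=(4,5,N) → sL=3/4, sR=3, mL=-9/4, mR=-3/4
sensor matrix S = [[15/113, 15/74], [3/4, 3]]; det S = 8235/33448
solve [mL_A; mL_B] = S·[w00; w01] and [mR_A; mR_B] = S·[w10; w11]:
  w00 = 1, w01 = -1, w10 = -1, w11 = 0

1 -1 -1 0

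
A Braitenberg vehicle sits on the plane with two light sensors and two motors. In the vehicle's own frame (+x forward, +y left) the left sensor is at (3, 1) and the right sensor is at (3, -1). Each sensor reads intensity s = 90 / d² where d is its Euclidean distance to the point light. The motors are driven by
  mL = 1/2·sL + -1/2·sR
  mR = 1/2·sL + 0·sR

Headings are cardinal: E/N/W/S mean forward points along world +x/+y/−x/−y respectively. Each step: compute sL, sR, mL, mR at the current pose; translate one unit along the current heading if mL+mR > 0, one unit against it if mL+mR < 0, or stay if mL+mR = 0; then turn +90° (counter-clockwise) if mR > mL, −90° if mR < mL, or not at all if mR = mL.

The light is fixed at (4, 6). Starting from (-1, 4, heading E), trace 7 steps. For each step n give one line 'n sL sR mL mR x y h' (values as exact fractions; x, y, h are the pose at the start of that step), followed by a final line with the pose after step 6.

0 18 90/13 72/13 9 -1 4 E
1 45/13 9 -36/13 45/26 0 4 N
2 18/13 90/53 -108/689 9/13 0 3 W
3 45/26 5/4 25/104 45/52 -1 3 S
4 90/13 90/29 720/377 45/13 -1 2 E
5 45/13 9 -36/13 45/26 0 2 N
6 18/17 18/13 -36/221 9/17 0 1 W
final -1 1 S

n=0: pose=(-1,4,E); sL=18, sR=90/13; mL=72/13, mR=9; mL+mR=189/13 → advance +1; mR−mL=45/13 → turn +1·90°
n=1: pose=(0,4,N); sL=45/13, sR=9; mL=-36/13, mR=45/26; mL+mR=-27/26 → advance -1; mR−mL=9/2 → turn +1·90°
n=2: pose=(0,3,W); sL=18/13, sR=90/53; mL=-108/689, mR=9/13; mL+mR=369/689 → advance +1; mR−mL=45/53 → turn +1·90°
n=3: pose=(-1,3,S); sL=45/26, sR=5/4; mL=25/104, mR=45/52; mL+mR=115/104 → advance +1; mR−mL=5/8 → turn +1·90°
n=4: pose=(-1,2,E); sL=90/13, sR=90/29; mL=720/377, mR=45/13; mL+mR=2025/377 → advance +1; mR−mL=45/29 → turn +1·90°
n=5: pose=(0,2,N); sL=45/13, sR=9; mL=-36/13, mR=45/26; mL+mR=-27/26 → advance -1; mR−mL=9/2 → turn +1·90°
n=6: pose=(0,1,W); sL=18/17, sR=18/13; mL=-36/221, mR=9/17; mL+mR=81/221 → advance +1; mR−mL=9/13 → turn +1·90°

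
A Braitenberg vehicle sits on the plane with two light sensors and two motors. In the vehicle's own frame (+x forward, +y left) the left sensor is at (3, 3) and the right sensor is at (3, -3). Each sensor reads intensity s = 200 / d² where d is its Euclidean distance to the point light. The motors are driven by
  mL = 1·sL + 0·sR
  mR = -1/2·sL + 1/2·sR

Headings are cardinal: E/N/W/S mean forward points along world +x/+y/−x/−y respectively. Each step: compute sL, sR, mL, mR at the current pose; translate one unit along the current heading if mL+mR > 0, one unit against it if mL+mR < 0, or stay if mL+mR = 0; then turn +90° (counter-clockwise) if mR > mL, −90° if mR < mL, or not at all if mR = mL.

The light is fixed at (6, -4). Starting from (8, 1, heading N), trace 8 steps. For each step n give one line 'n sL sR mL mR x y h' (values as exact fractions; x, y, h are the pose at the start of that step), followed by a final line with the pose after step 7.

0 40/13 200/89 40/13 -480/1157 8 1 N
1 100/53 100/17 100/53 1800/901 8 2 E
2 200/81 200/117 200/81 -400/1053 9 2 N
3 25/17 50/13 25/17 525/442 9 3 E
4 40/13 200/17 40/13 960/221 10 3 S
5 20/13 100/29 20/13 360/377 10 2 E
6 200/73 200/13 200/73 6000/949 11 2 S
7 25/16 50/17 25/16 375/544 11 1 E
final 12 1 S

n=0: pose=(8,1,N); sL=40/13, sR=200/89; mL=40/13, mR=-480/1157; mL+mR=3080/1157 → advance +1; mR−mL=-4040/1157 → turn -1·90°
n=1: pose=(8,2,E); sL=100/53, sR=100/17; mL=100/53, mR=1800/901; mL+mR=3500/901 → advance +1; mR−mL=100/901 → turn +1·90°
n=2: pose=(9,2,N); sL=200/81, sR=200/117; mL=200/81, mR=-400/1053; mL+mR=2200/1053 → advance +1; mR−mL=-1000/351 → turn -1·90°
n=3: pose=(9,3,E); sL=25/17, sR=50/13; mL=25/17, mR=525/442; mL+mR=1175/442 → advance +1; mR−mL=-125/442 → turn -1·90°
n=4: pose=(10,3,S); sL=40/13, sR=200/17; mL=40/13, mR=960/221; mL+mR=1640/221 → advance +1; mR−mL=280/221 → turn +1·90°
n=5: pose=(10,2,E); sL=20/13, sR=100/29; mL=20/13, mR=360/377; mL+mR=940/377 → advance +1; mR−mL=-220/377 → turn -1·90°
n=6: pose=(11,2,S); sL=200/73, sR=200/13; mL=200/73, mR=6000/949; mL+mR=8600/949 → advance +1; mR−mL=3400/949 → turn +1·90°
n=7: pose=(11,1,E); sL=25/16, sR=50/17; mL=25/16, mR=375/544; mL+mR=1225/544 → advance +1; mR−mL=-475/544 → turn -1·90°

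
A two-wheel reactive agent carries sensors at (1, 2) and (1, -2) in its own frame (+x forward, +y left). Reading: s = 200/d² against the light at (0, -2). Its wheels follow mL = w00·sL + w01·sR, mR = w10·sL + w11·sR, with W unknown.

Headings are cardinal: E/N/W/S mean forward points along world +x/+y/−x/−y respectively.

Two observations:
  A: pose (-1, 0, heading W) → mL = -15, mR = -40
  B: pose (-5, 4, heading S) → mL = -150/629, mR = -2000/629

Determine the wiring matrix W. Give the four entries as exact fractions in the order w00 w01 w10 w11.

obs A: pose=(-1,0,W) → sL=50, sR=10, mL=-15, mR=-40
obs B: pose=(-5,4,S) → sL=100/17, sR=100/37, mL=-150/629, mR=-2000/629
sensor matrix S = [[50, 10], [100/17, 100/37]]; det S = 48000/629
solve [mL_A; mL_B] = S·[w00; w01] and [mR_A; mR_B] = S·[w10; w11]:
  w00 = -1/2, w01 = 1, w10 = -1, w11 = 1

-1/2 1 -1 1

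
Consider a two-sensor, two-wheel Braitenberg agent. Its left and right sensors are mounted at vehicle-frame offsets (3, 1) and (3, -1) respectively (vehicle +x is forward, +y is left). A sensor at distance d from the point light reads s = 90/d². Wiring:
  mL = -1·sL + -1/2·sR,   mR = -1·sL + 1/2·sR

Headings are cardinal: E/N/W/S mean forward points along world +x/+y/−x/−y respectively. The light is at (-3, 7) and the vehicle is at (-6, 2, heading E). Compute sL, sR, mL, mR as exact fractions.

45/8 5/2 -55/8 -35/8

left sensor world pos  = (-3, 3); dL² = 16
right sensor world pos = (-3, 1); dR² = 36
sL = 90/16 = 45/8
sR = 90/36 = 5/2
mL = -1·sL + -1/2·sR = -55/8
mR = -1·sL + 1/2·sR = -35/8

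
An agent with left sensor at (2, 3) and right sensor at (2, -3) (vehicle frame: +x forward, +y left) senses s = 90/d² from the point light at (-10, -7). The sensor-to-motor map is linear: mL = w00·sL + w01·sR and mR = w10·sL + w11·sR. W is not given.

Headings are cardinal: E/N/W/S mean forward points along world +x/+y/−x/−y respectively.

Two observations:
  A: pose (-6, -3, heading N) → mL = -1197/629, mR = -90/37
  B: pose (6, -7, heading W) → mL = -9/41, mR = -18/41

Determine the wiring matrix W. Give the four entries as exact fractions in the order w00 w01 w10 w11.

-1 1/2 -1 0

obs A: pose=(-6,-3,N) → sL=90/37, sR=18/17, mL=-1197/629, mR=-90/37
obs B: pose=(6,-7,W) → sL=18/41, sR=18/41, mL=-9/41, mR=-18/41
sensor matrix S = [[90/37, 18/17], [18/41, 18/41]]; det S = 15552/25789
solve [mL_A; mL_B] = S·[w00; w01] and [mR_A; mR_B] = S·[w10; w11]:
  w00 = -1, w01 = 1/2, w10 = -1, w11 = 0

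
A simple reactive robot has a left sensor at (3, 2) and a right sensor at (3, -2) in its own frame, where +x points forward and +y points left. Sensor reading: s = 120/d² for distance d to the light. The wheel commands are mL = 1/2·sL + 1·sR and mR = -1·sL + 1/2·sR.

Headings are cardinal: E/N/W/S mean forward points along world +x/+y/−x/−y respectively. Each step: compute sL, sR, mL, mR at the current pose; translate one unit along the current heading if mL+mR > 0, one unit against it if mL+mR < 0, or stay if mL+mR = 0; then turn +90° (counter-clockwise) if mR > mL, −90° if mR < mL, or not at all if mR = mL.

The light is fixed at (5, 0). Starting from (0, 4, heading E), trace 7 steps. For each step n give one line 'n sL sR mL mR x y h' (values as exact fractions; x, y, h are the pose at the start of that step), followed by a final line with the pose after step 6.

n=0: pose=(0,4,E); sL=3, sR=15; mL=33/2, mR=9/2; mL+mR=21 → advance +1; mR−mL=-12 → turn -1·90°
n=1: pose=(1,4,S); sL=24, sR=120/37; mL=564/37, mR=-828/37; mL+mR=-264/37 → advance -1; mR−mL=-1392/37 → turn -1·90°
n=2: pose=(1,5,W); sL=60/29, sR=60/49; mL=3210/1421, mR=-2070/1421; mL+mR=1140/1421 → advance +1; mR−mL=-5280/1421 → turn -1·90°
n=3: pose=(0,5,N); sL=120/113, sR=120/73; mL=17940/8249, mR=-1980/8249; mL+mR=15960/8249 → advance +1; mR−mL=-19920/8249 → turn -1·90°
n=4: pose=(0,6,E); sL=30/17, sR=6; mL=117/17, mR=21/17; mL+mR=138/17 → advance +1; mR−mL=-96/17 → turn -1·90°
n=5: pose=(1,6,S); sL=120/13, sR=8/3; mL=284/39, mR=-308/39; mL+mR=-8/13 → advance -1; mR−mL=-592/39 → turn -1·90°
n=6: pose=(1,7,W); sL=60/37, sR=12/13; mL=834/481, mR=-558/481; mL+mR=276/481 → advance +1; mR−mL=-1392/481 → turn -1·90°

0 3 15 33/2 9/2 0 4 E
1 24 120/37 564/37 -828/37 1 4 S
2 60/29 60/49 3210/1421 -2070/1421 1 5 W
3 120/113 120/73 17940/8249 -1980/8249 0 5 N
4 30/17 6 117/17 21/17 0 6 E
5 120/13 8/3 284/39 -308/39 1 6 S
6 60/37 12/13 834/481 -558/481 1 7 W
final 0 7 N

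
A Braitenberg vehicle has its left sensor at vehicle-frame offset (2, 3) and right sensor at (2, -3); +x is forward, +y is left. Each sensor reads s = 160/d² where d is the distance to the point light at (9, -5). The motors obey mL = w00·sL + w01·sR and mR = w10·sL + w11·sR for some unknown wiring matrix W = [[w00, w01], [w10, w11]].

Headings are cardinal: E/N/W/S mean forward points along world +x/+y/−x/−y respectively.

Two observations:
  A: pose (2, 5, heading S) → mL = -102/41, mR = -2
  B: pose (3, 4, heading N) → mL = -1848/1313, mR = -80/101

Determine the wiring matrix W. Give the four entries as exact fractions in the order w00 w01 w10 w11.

obs A: pose=(2,5,S) → sL=2, sR=40/41, mL=-102/41, mR=-2
obs B: pose=(3,4,N) → sL=80/101, sR=16/13, mL=-1848/1313, mR=-80/101
sensor matrix S = [[2, 40/41], [80/101, 16/13]]; det S = 90912/53833
solve [mL_A; mL_B] = S·[w00; w01] and [mR_A; mR_B] = S·[w10; w11]:
  w00 = -1, w01 = -1/2, w10 = -1, w11 = 0

-1 -1/2 -1 0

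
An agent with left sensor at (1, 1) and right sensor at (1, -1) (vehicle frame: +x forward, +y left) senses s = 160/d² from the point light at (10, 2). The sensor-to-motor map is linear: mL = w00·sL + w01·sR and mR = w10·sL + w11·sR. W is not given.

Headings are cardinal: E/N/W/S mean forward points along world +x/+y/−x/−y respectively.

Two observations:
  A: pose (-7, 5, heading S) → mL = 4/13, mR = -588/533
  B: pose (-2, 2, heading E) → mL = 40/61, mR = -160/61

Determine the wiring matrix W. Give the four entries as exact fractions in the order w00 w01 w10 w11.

obs A: pose=(-7,5,S) → sL=8/13, sR=20/41, mL=4/13, mR=-588/533
obs B: pose=(-2,2,E) → sL=80/61, sR=80/61, mL=40/61, mR=-160/61
sensor matrix S = [[8/13, 20/41], [80/61, 80/61]]; det S = 5440/32513
solve [mL_A; mL_B] = S·[w00; w01] and [mR_A; mR_B] = S·[w10; w11]:
  w00 = 1/2, w01 = 0, w10 = -1, w11 = -1

1/2 0 -1 -1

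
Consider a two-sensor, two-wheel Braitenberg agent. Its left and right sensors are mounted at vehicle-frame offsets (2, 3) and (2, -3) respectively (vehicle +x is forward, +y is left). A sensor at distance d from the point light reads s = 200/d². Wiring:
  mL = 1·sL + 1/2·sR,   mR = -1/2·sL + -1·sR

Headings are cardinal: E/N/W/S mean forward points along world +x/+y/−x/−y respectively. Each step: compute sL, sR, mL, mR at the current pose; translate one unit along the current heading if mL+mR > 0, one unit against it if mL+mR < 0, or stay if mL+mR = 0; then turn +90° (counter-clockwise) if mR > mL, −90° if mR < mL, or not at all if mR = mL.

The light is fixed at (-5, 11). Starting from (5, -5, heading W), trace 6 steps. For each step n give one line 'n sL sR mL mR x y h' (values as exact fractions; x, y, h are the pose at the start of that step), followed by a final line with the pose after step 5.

0 8/17 200/233 3564/3961 -4332/3961 5 -5 W
1 10/13 25/49 1305/1274 -570/637 6 -5 N
2 200/313 200/493 129900/154309 -111900/154309 6 -4 E
3 100/257 20/37 6270/9509 -6990/9509 7 -4 S
4 200/389 200/221 83100/85969 -99900/85969 7 -3 W
5 50/61 1/2 261/244 -111/122 8 -3 N
final 8 -2 E

n=0: pose=(5,-5,W); sL=8/17, sR=200/233; mL=3564/3961, mR=-4332/3961; mL+mR=-768/3961 → advance -1; mR−mL=-7896/3961 → turn -1·90°
n=1: pose=(6,-5,N); sL=10/13, sR=25/49; mL=1305/1274, mR=-570/637; mL+mR=165/1274 → advance +1; mR−mL=-2445/1274 → turn -1·90°
n=2: pose=(6,-4,E); sL=200/313, sR=200/493; mL=129900/154309, mR=-111900/154309; mL+mR=18000/154309 → advance +1; mR−mL=-241800/154309 → turn -1·90°
n=3: pose=(7,-4,S); sL=100/257, sR=20/37; mL=6270/9509, mR=-6990/9509; mL+mR=-720/9509 → advance -1; mR−mL=-13260/9509 → turn -1·90°
n=4: pose=(7,-3,W); sL=200/389, sR=200/221; mL=83100/85969, mR=-99900/85969; mL+mR=-16800/85969 → advance -1; mR−mL=-183000/85969 → turn -1·90°
n=5: pose=(8,-3,N); sL=50/61, sR=1/2; mL=261/244, mR=-111/122; mL+mR=39/244 → advance +1; mR−mL=-483/244 → turn -1·90°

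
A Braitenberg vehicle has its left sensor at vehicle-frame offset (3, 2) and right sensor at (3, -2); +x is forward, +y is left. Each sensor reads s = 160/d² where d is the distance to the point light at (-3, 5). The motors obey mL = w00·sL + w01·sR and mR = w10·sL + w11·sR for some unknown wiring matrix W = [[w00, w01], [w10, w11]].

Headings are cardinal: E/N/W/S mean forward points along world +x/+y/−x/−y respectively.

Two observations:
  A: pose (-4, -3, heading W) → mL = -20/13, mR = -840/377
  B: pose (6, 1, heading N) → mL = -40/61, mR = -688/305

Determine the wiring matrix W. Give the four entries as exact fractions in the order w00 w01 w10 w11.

obs A: pose=(-4,-3,W) → sL=40/29, sR=40/13, mL=-20/13, mR=-840/377
obs B: pose=(6,1,N) → sL=16/5, sR=80/61, mL=-40/61, mR=-688/305
sensor matrix S = [[40/29, 40/13], [16/5, 80/61]]; det S = -184832/22997
solve [mL_A; mL_B] = S·[w00; w01] and [mR_A; mR_B] = S·[w10; w11]:
  w00 = 0, w01 = -1/2, w10 = -1/2, w11 = -1/2

0 -1/2 -1/2 -1/2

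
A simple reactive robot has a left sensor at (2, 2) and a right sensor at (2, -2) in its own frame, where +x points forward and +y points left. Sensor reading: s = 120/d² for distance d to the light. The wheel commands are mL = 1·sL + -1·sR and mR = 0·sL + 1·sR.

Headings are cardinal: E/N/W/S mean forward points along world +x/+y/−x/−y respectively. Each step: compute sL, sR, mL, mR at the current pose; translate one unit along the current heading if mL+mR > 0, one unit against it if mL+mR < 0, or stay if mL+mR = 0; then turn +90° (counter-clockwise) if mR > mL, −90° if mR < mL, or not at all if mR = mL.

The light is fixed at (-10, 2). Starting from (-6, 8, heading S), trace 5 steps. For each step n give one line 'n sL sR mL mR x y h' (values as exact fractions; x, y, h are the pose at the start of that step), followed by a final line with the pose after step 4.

0 30/13 6 -48/13 6 -6 8 S
1 24/17 8/3 -64/51 8/3 -6 7 E
2 60/29 60/49 1200/1421 60/49 -5 7 N
3 24/5 120/73 1152/365 120/73 -5 8 W
4 30/17 6/5 48/85 6/5 -6 8 N
final -6 9 W

n=0: pose=(-6,8,S); sL=30/13, sR=6; mL=-48/13, mR=6; mL+mR=30/13 → advance +1; mR−mL=126/13 → turn +1·90°
n=1: pose=(-6,7,E); sL=24/17, sR=8/3; mL=-64/51, mR=8/3; mL+mR=24/17 → advance +1; mR−mL=200/51 → turn +1·90°
n=2: pose=(-5,7,N); sL=60/29, sR=60/49; mL=1200/1421, mR=60/49; mL+mR=60/29 → advance +1; mR−mL=540/1421 → turn +1·90°
n=3: pose=(-5,8,W); sL=24/5, sR=120/73; mL=1152/365, mR=120/73; mL+mR=24/5 → advance +1; mR−mL=-552/365 → turn -1·90°
n=4: pose=(-6,8,N); sL=30/17, sR=6/5; mL=48/85, mR=6/5; mL+mR=30/17 → advance +1; mR−mL=54/85 → turn +1·90°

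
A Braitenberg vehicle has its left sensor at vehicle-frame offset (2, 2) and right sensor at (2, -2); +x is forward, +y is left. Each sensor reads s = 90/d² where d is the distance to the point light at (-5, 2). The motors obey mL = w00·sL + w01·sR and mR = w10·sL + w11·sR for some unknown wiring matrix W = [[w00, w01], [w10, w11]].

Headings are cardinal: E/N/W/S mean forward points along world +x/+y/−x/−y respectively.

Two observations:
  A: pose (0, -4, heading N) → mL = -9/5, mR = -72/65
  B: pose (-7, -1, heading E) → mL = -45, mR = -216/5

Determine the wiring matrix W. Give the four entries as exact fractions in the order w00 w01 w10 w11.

obs A: pose=(0,-4,N) → sL=18/5, sR=18/13, mL=-9/5, mR=-72/65
obs B: pose=(-7,-1,E) → sL=90, sR=18/5, mL=-45, mR=-216/5
sensor matrix S = [[18/5, 18/13], [90, 18/5]]; det S = -36288/325
solve [mL_A; mL_B] = S·[w00; w01] and [mR_A; mR_B] = S·[w10; w11]:
  w00 = -1/2, w01 = 0, w10 = -1/2, w11 = 1/2

-1/2 0 -1/2 1/2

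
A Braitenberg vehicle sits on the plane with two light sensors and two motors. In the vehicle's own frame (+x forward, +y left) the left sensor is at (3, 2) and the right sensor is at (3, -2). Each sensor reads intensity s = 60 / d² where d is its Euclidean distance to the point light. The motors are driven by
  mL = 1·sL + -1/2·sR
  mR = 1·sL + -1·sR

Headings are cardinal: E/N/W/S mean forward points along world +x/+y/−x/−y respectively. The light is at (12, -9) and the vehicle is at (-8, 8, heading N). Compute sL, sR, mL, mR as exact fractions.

left sensor world pos  = (-10, 11); dL² = 884
right sensor world pos = (-6, 11); dR² = 724
sL = 60/884 = 15/221
sR = 60/724 = 15/181
mL = 1·sL + -1/2·sR = 2115/80002
mR = 1·sL + -1·sR = -600/40001

15/221 15/181 2115/80002 -600/40001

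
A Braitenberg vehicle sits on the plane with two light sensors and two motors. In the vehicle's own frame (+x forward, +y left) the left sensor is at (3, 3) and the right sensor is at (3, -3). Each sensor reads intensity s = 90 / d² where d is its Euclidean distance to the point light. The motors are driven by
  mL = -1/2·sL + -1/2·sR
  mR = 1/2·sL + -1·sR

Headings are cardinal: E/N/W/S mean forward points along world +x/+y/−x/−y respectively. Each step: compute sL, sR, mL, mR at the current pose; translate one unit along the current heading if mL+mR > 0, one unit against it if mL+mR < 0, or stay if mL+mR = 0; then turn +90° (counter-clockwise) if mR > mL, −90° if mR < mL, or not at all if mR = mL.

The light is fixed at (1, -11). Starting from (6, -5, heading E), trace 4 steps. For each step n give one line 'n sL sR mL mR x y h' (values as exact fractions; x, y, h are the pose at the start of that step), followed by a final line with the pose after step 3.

0 18/29 90/73 -1962/2117 -1953/2117 6 -5 E
1 45/41 9/13 -477/533 -153/1066 5 -5 N
2 18 18/13 -126/13 99/13 5 -6 W
3 45/34 45/4 -855/136 -180/17 6 -6 S
final 6 -5 W

n=0: pose=(6,-5,E); sL=18/29, sR=90/73; mL=-1962/2117, mR=-1953/2117; mL+mR=-135/73 → advance -1; mR−mL=9/2117 → turn +1·90°
n=1: pose=(5,-5,N); sL=45/41, sR=9/13; mL=-477/533, mR=-153/1066; mL+mR=-27/26 → advance -1; mR−mL=801/1066 → turn +1·90°
n=2: pose=(5,-6,W); sL=18, sR=18/13; mL=-126/13, mR=99/13; mL+mR=-27/13 → advance -1; mR−mL=225/13 → turn +1·90°
n=3: pose=(6,-6,S); sL=45/34, sR=45/4; mL=-855/136, mR=-180/17; mL+mR=-135/8 → advance -1; mR−mL=-585/136 → turn -1·90°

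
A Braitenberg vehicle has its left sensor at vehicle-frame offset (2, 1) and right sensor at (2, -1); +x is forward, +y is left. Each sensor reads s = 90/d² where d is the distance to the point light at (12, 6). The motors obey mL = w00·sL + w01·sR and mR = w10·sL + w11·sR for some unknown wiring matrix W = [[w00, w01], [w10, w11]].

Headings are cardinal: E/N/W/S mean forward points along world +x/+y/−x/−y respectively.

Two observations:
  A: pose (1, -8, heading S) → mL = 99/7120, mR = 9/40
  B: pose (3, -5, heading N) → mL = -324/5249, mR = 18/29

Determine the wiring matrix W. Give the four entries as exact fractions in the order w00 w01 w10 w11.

obs A: pose=(1,-8,S) → sL=45/178, sR=9/40, mL=99/7120, mR=9/40
obs B: pose=(3,-5,N) → sL=90/181, sR=18/29, mL=-324/5249, mR=18/29
sensor matrix S = [[45/178, 9/40], [90/181, 18/29]]; det S = 84159/1868644
solve [mL_A; mL_B] = S·[w00; w01] and [mR_A; mR_B] = S·[w10; w11]:
  w00 = 1/2, w01 = -1/2, w10 = 0, w11 = 1

1/2 -1/2 0 1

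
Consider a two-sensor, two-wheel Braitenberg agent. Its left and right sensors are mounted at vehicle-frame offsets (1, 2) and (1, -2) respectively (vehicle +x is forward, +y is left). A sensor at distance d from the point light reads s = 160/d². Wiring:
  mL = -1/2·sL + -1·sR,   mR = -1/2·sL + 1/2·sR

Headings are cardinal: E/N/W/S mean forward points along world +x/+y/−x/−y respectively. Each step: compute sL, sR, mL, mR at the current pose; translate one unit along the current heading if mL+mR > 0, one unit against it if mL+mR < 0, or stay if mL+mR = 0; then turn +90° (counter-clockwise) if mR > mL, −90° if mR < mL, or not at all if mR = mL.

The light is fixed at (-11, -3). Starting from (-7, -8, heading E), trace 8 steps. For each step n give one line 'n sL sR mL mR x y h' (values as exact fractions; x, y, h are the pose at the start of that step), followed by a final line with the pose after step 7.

n=0: pose=(-7,-8,E); sL=80/17, sR=80/37; mL=-2840/629, mR=-800/629; mL+mR=-3640/629 → advance -1; mR−mL=120/37 → turn +1·90°
n=1: pose=(-8,-8,N); sL=160/17, sR=160/41; mL=-6000/697, mR=-1920/697; mL+mR=-7920/697 → advance -1; mR−mL=240/41 → turn +1·90°
n=2: pose=(-8,-9,W); sL=40/17, sR=8; mL=-156/17, mR=48/17; mL+mR=-108/17 → advance -1; mR−mL=12 → turn +1·90°
n=3: pose=(-7,-9,S); sL=32/17, sR=160/53; mL=-3568/901, mR=512/901; mL+mR=-3056/901 → advance -1; mR−mL=240/53 → turn +1·90°
n=4: pose=(-7,-8,E); sL=80/17, sR=80/37; mL=-2840/629, mR=-800/629; mL+mR=-3640/629 → advance -1; mR−mL=120/37 → turn +1·90°
n=5: pose=(-8,-8,N); sL=160/17, sR=160/41; mL=-6000/697, mR=-1920/697; mL+mR=-7920/697 → advance -1; mR−mL=240/41 → turn +1·90°
n=6: pose=(-8,-9,W); sL=40/17, sR=8; mL=-156/17, mR=48/17; mL+mR=-108/17 → advance -1; mR−mL=12 → turn +1·90°
n=7: pose=(-7,-9,S); sL=32/17, sR=160/53; mL=-3568/901, mR=512/901; mL+mR=-3056/901 → advance -1; mR−mL=240/53 → turn +1·90°

0 80/17 80/37 -2840/629 -800/629 -7 -8 E
1 160/17 160/41 -6000/697 -1920/697 -8 -8 N
2 40/17 8 -156/17 48/17 -8 -9 W
3 32/17 160/53 -3568/901 512/901 -7 -9 S
4 80/17 80/37 -2840/629 -800/629 -7 -8 E
5 160/17 160/41 -6000/697 -1920/697 -8 -8 N
6 40/17 8 -156/17 48/17 -8 -9 W
7 32/17 160/53 -3568/901 512/901 -7 -9 S
final -7 -8 E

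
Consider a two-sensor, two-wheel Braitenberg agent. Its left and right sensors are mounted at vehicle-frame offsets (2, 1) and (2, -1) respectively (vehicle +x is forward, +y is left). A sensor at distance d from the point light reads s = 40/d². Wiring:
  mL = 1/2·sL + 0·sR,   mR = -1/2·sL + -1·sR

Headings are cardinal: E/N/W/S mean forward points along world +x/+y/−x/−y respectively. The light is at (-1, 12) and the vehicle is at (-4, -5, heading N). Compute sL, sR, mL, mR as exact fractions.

40/241 40/229 20/241 -14220/55189

left sensor world pos  = (-5, -3); dL² = 241
right sensor world pos = (-3, -3); dR² = 229
sL = 40/241 = 40/241
sR = 40/229 = 40/229
mL = 1/2·sL + 0·sR = 20/241
mR = -1/2·sL + -1·sR = -14220/55189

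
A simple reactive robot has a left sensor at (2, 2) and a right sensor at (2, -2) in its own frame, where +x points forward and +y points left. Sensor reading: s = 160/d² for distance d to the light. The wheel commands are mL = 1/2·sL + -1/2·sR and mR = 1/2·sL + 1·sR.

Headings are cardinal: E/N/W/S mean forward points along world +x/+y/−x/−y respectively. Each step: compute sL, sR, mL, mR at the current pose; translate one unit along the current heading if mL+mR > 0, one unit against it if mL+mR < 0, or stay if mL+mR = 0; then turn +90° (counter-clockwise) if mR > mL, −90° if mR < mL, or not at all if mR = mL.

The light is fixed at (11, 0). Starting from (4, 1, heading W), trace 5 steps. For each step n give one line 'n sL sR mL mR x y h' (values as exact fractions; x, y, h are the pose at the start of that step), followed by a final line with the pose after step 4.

n=0: pose=(4,1,W); sL=80/41, sR=16/9; mL=32/369, mR=1016/369; mL+mR=1048/369 → advance +1; mR−mL=8/3 → turn +1·90°
n=1: pose=(3,1,S); sL=160/37, sR=160/101; mL=5120/3737, mR=14000/3737; mL+mR=19120/3737 → advance +1; mR−mL=240/101 → turn +1·90°
n=2: pose=(3,0,E); sL=4, sR=4; mL=0, mR=6; mL+mR=6 → advance +1; mR−mL=6 → turn +1·90°
n=3: pose=(4,0,N); sL=32/17, sR=160/29; mL=-896/493, mR=3184/493; mL+mR=2288/493 → advance +1; mR−mL=240/29 → turn +1·90°
n=4: pose=(4,1,W); sL=80/41, sR=16/9; mL=32/369, mR=1016/369; mL+mR=1048/369 → advance +1; mR−mL=8/3 → turn +1·90°

0 80/41 16/9 32/369 1016/369 4 1 W
1 160/37 160/101 5120/3737 14000/3737 3 1 S
2 4 4 0 6 3 0 E
3 32/17 160/29 -896/493 3184/493 4 0 N
4 80/41 16/9 32/369 1016/369 4 1 W
final 3 1 S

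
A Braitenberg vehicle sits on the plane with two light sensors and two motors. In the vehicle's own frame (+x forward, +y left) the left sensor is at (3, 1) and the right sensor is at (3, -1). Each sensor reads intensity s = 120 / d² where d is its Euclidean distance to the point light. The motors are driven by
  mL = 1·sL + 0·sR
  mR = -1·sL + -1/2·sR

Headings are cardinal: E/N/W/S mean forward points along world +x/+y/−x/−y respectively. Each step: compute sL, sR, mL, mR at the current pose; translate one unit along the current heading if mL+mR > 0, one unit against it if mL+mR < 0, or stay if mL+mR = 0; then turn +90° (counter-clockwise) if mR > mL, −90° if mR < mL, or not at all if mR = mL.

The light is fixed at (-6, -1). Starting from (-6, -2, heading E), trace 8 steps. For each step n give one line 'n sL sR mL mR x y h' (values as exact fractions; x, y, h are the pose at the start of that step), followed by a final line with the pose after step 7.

0 40/3 120/13 40/3 -700/39 -6 -2 E
1 15/2 6 15/2 -21/2 -7 -2 S
2 120/17 120/17 120/17 -180/17 -7 -1 W
3 12 12 12 -18 -6 -1 N
4 40/3 120/13 40/3 -700/39 -6 -2 E
5 15/2 6 15/2 -21/2 -7 -2 S
6 120/17 120/17 120/17 -180/17 -7 -1 W
7 12 12 12 -18 -6 -1 N
final -6 -2 E

n=0: pose=(-6,-2,E); sL=40/3, sR=120/13; mL=40/3, mR=-700/39; mL+mR=-60/13 → advance -1; mR−mL=-1220/39 → turn -1·90°
n=1: pose=(-7,-2,S); sL=15/2, sR=6; mL=15/2, mR=-21/2; mL+mR=-3 → advance -1; mR−mL=-18 → turn -1·90°
n=2: pose=(-7,-1,W); sL=120/17, sR=120/17; mL=120/17, mR=-180/17; mL+mR=-60/17 → advance -1; mR−mL=-300/17 → turn -1·90°
n=3: pose=(-6,-1,N); sL=12, sR=12; mL=12, mR=-18; mL+mR=-6 → advance -1; mR−mL=-30 → turn -1·90°
n=4: pose=(-6,-2,E); sL=40/3, sR=120/13; mL=40/3, mR=-700/39; mL+mR=-60/13 → advance -1; mR−mL=-1220/39 → turn -1·90°
n=5: pose=(-7,-2,S); sL=15/2, sR=6; mL=15/2, mR=-21/2; mL+mR=-3 → advance -1; mR−mL=-18 → turn -1·90°
n=6: pose=(-7,-1,W); sL=120/17, sR=120/17; mL=120/17, mR=-180/17; mL+mR=-60/17 → advance -1; mR−mL=-300/17 → turn -1·90°
n=7: pose=(-6,-1,N); sL=12, sR=12; mL=12, mR=-18; mL+mR=-6 → advance -1; mR−mL=-30 → turn -1·90°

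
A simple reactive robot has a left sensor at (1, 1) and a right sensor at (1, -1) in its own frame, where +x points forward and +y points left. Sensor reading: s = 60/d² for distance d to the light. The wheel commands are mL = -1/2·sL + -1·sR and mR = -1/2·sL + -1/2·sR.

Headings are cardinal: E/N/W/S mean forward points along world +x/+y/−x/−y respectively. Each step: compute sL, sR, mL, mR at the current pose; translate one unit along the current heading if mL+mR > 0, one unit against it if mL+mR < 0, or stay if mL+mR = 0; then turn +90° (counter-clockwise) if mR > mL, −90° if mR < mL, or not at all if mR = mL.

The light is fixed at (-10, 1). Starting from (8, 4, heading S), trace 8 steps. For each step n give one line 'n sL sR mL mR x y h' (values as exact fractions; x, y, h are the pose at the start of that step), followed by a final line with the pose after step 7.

n=0: pose=(8,4,S); sL=12/73, sR=60/293; mL=-6138/21389, mR=-3948/21389; mL+mR=-10086/21389 → advance -1; mR−mL=30/293 → turn +1·90°
n=1: pose=(8,5,E); sL=30/193, sR=6/37; mL=-1713/7141, mR=-1134/7141; mL+mR=-2847/7141 → advance -1; mR−mL=3/37 → turn +1·90°
n=2: pose=(7,5,N); sL=60/281, sR=60/349; mL=-27330/98069, mR=-18900/98069; mL+mR=-46230/98069 → advance -1; mR−mL=30/349 → turn +1·90°
n=3: pose=(7,4,W); sL=3/13, sR=15/68; mL=-297/884, mR=-399/1768; mL+mR=-993/1768 → advance -1; mR−mL=15/136 → turn +1·90°
n=4: pose=(8,4,S); sL=12/73, sR=60/293; mL=-6138/21389, mR=-3948/21389; mL+mR=-10086/21389 → advance -1; mR−mL=30/293 → turn +1·90°
n=5: pose=(8,5,E); sL=30/193, sR=6/37; mL=-1713/7141, mR=-1134/7141; mL+mR=-2847/7141 → advance -1; mR−mL=3/37 → turn +1·90°
n=6: pose=(7,5,N); sL=60/281, sR=60/349; mL=-27330/98069, mR=-18900/98069; mL+mR=-46230/98069 → advance -1; mR−mL=30/349 → turn +1·90°
n=7: pose=(7,4,W); sL=3/13, sR=15/68; mL=-297/884, mR=-399/1768; mL+mR=-993/1768 → advance -1; mR−mL=15/136 → turn +1·90°

0 12/73 60/293 -6138/21389 -3948/21389 8 4 S
1 30/193 6/37 -1713/7141 -1134/7141 8 5 E
2 60/281 60/349 -27330/98069 -18900/98069 7 5 N
3 3/13 15/68 -297/884 -399/1768 7 4 W
4 12/73 60/293 -6138/21389 -3948/21389 8 4 S
5 30/193 6/37 -1713/7141 -1134/7141 8 5 E
6 60/281 60/349 -27330/98069 -18900/98069 7 5 N
7 3/13 15/68 -297/884 -399/1768 7 4 W
final 8 4 S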